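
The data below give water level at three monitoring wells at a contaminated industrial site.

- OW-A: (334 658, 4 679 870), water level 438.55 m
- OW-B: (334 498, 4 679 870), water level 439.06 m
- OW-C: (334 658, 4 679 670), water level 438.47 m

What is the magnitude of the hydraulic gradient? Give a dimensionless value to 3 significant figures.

0.00321

∂h/∂x = (439.06 − 438.55) / (334498 − 334658) = -0.003187
∂h/∂y = (438.47 − 438.55) / (4679670 − 4679870) = +0.0004000
|∇h| = √(-0.003187² + 0.0004000²) = 0.003212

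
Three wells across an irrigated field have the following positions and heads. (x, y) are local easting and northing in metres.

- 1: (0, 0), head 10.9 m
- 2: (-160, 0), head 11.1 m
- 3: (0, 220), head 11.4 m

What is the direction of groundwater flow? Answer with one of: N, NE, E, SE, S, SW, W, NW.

SE

∂h/∂x = (11.1 − 10.9) / (-160 − 0) = -0.001250
∂h/∂y = (11.4 − 10.9) / (220 − 0) = +0.002273
Flow = −∇h = (+0.001250 east, -0.002273 north), which points southeast.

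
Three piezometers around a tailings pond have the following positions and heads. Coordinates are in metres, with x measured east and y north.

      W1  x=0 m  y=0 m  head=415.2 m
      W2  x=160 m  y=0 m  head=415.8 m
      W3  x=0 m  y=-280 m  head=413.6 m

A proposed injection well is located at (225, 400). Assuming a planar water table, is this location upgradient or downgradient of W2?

upgradient

∂h/∂x = (415.8 − 415.2) / (160 − 0) = +0.003750
∂h/∂y = (413.6 − 415.2) / (-280 − 0) = +0.005714
Head at (225, 400) = 415.2 + (+0.003750)·(225) + (+0.005714)·(400) = 418.33 m.
That is higher than the 415.8 m at W2, so the point is upgradient.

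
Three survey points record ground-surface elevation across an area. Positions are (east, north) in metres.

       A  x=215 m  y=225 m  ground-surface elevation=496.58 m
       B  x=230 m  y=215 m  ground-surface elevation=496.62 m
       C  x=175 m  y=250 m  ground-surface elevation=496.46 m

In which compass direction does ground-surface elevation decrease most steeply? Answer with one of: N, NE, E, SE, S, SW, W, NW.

SW

Taking A as reference: B−A = (15, -10, +0.04); C−A = (-40, 25, -0.12).
Determinant of the coordinate differences = 15·25 − (-40)·(-10) = -25.
∂z/∂x = [(+0.04)·25 − (-0.12)·(-10)] / -25 = +0.008000
∂z/∂y = [15·(-0.12) − (-40)·(+0.04)] / -25 = +0.008000
Steepest decrease is along −∇f = (-0.008000 E, -0.008000 N) → southwest.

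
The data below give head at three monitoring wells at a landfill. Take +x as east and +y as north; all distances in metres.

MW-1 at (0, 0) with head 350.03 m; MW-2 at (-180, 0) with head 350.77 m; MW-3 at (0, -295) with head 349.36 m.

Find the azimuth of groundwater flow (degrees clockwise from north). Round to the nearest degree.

∂h/∂x = (350.77 − 350.03) / (-180 − 0) = -0.004111
∂h/∂y = (349.36 − 350.03) / (-295 − 0) = +0.002271
Flow direction (−∇h) has components (+0.004111 E, -0.002271 N).
Azimuth = atan2(E, N) = atan2(+0.004111, -0.002271) = 118.9° ≈ 119°.

119°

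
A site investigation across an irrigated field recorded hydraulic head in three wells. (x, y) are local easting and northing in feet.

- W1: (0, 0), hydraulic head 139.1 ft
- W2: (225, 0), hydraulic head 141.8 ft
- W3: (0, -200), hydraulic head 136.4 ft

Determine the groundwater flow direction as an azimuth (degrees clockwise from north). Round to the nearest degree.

∂h/∂x = (141.8 − 139.1) / (225 − 0) = +0.01200
∂h/∂y = (136.4 − 139.1) / (-200 − 0) = +0.01350
Flow direction (−∇h) has components (-0.01200 E, -0.01350 N).
Azimuth = atan2(E, N) = atan2(-0.01200, -0.01350) = 221.6° ≈ 222°.

222°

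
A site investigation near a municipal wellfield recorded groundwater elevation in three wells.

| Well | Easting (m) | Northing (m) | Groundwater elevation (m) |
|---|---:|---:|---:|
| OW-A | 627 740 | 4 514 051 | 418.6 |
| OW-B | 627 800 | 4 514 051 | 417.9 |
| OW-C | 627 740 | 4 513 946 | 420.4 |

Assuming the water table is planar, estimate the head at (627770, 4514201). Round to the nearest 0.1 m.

∂h/∂x = (417.9 − 418.6) / (627800 − 627740) = -0.01167
∂h/∂y = (420.4 − 418.6) / (4513946 − 4514051) = -0.01714
h(627770, 4514201) = 418.6 + (-0.01167)·(30) + (-0.01714)·(150) = 418.6 -0.350 -2.571 = 415.679 m.

415.7 m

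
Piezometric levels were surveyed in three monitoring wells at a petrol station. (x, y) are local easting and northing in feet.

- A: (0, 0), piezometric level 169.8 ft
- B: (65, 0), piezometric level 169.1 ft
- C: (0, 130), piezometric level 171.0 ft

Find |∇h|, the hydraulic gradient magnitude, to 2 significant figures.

∂h/∂x = (169.1 − 169.8) / (65 − 0) = -0.01077
∂h/∂y = (171.0 − 169.8) / (130 − 0) = +0.009231
|∇h| = √(-0.01077² + 0.009231²) = 0.01418

0.014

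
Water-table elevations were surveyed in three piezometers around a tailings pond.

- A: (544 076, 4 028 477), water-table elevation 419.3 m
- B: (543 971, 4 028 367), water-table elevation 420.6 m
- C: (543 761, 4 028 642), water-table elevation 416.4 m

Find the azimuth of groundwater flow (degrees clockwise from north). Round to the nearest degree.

352°

Differences from A: to B (Δx, Δy, Δh) = (-105, -110, +1.3); to C = (-315, 165, -2.9).
Solve a·Δx + b·Δy = Δh: det = (-105)·165 − (-315)·(-110) = -51975.
∂h/∂x = [(+1.3)·165 − (-2.9)·(-110)] / -51975 = +0.002011
∂h/∂y = [(-105)·(-2.9) − (-315)·(+1.3)] / -51975 = -0.01374
Flow direction (−∇h) has components (-0.002011 E, +0.01374 N).
Azimuth = atan2(E, N) = atan2(-0.002011, +0.01374) = 351.7° ≈ 352°.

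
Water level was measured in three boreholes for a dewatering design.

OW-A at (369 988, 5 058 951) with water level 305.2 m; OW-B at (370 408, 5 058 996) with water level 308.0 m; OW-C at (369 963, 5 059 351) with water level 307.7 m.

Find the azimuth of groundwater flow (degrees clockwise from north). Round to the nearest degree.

222°

With h = a·x + b·y + c and OW-A as origin, the differences give:
  420·a + 45·b = +2.8
  (-25)·a + 400·b = +2.5
Eliminate b (×400 and ×45, subtract): 169125·a = 1007.50 → a = ∂h/∂x = +0.005957
Back-substitute: b = ∂h/∂y = +0.006622.
Flow direction (−∇h) has components (-0.005957 E, -0.006622 N).
Azimuth = atan2(E, N) = atan2(-0.005957, -0.006622) = 222.0° ≈ 222°.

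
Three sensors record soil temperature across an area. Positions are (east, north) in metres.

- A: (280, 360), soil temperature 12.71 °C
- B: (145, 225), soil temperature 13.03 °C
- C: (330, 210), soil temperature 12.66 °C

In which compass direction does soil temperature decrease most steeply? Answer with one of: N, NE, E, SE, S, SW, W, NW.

E

Taking A as reference: B−A = (-135, -135, +0.32); C−A = (50, -150, -0.05).
Determinant of the coordinate differences = (-135)·(-150) − 50·(-135) = 27000.
∂T/∂x = [(+0.32)·(-150) − (-0.05)·(-135)] / 27000 = -0.002028
∂T/∂y = [(-135)·(-0.05) − 50·(+0.32)] / 27000 = -0.0003426
Steepest decrease is along −∇f = (+0.002028 E, +0.0003426 N) → east.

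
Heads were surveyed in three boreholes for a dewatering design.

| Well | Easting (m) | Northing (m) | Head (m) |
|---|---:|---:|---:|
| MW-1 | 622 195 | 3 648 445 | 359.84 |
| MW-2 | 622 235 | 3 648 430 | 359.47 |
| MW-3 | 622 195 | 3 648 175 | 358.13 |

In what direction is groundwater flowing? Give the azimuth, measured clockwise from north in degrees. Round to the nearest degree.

Differences from MW-1: to MW-2 (Δx, Δy, Δh) = (40, -15, -0.37); to MW-3 = (0, -270, -1.71).
Solve a·Δx + b·Δy = Δh: det = 40·(-270) − 0·(-15) = -10800.
∂h/∂x = [(-0.37)·(-270) − (-1.71)·(-15)] / -10800 = -0.006875
∂h/∂y = [40·(-1.71) − 0·(-0.37)] / -10800 = +0.006333
Flow direction (−∇h) has components (+0.006875 E, -0.006333 N).
Azimuth = atan2(E, N) = atan2(+0.006875, -0.006333) = 132.7° ≈ 133°.

133°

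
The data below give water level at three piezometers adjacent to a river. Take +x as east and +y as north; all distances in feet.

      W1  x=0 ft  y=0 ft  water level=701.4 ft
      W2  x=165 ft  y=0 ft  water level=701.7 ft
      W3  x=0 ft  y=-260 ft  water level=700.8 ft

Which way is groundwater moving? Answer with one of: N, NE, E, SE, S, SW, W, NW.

SW

∂h/∂x = (701.7 − 701.4) / (165 − 0) = +0.001818
∂h/∂y = (700.8 − 701.4) / (-260 − 0) = +0.002308
Flow = −∇h = (-0.001818 east, -0.002308 north), which points southwest.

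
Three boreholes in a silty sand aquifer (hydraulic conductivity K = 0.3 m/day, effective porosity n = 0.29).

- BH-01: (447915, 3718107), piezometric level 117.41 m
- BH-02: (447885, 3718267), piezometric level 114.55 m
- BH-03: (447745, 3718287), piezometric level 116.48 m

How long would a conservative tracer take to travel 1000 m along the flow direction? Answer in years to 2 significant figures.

98 years

With h = a·x + b·y + c and BH-01 as origin, the differences give:
  (-30)·a + 160·b = -2.86
  (-170)·a + 180·b = -0.93
Eliminate b (×180 and ×160, subtract): 21800·a = -366.000 → a = ∂h/∂x = -0.01679
Back-substitute: b = ∂h/∂y = -0.02102.
|∇h| = √(-0.01679² + -0.02102²) = 0.0269
Seepage velocity v = K·i/n = 0.3 × 0.0269 / 0.29 = 0.02783 m/day.
t = 1000 / 0.02783 = 3.593e+04 days = 98.4 years.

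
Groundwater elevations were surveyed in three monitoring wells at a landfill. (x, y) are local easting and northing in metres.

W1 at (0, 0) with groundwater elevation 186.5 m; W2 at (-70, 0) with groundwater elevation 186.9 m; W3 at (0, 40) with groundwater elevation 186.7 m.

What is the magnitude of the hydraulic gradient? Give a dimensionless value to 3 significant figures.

0.00759

∂h/∂x = (186.9 − 186.5) / (-70 − 0) = -0.005714
∂h/∂y = (186.7 − 186.5) / (40 − 0) = +0.005000
|∇h| = √(-0.005714² + 0.005000²) = 0.007593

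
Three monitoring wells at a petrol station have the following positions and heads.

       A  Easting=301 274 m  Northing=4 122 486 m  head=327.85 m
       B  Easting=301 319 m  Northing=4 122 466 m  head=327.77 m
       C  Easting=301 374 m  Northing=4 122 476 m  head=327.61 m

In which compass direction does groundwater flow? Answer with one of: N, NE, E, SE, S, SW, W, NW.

Differences from A: to B (Δx, Δy, Δh) = (45, -20, -0.08); to C = (100, -10, -0.24).
Determinant of the coordinate differences = 45·(-10) − 100·(-20) = 1550.
∂h/∂x = [(-0.08)·(-10) − (-0.24)·(-20)] / 1550 = -0.002581
∂h/∂y = [45·(-0.24) − 100·(-0.08)] / 1550 = -0.001806
Flow = −∇h = (+0.002581 east, +0.001806 north), which points northeast.

NE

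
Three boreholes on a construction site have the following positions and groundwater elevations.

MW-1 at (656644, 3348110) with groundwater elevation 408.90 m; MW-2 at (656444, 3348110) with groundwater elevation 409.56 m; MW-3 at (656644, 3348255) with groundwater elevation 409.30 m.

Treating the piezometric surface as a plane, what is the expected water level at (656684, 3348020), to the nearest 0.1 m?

408.5 m

∂h/∂x = (409.56 − 408.90) / (656444 − 656644) = -0.003300
∂h/∂y = (409.30 − 408.90) / (3348255 − 3348110) = +0.002759
h(656684, 3348020) = 408.90 + (-0.003300)·(40) + (+0.002759)·(-90) = 408.90 -0.132 -0.248 = 408.520 m.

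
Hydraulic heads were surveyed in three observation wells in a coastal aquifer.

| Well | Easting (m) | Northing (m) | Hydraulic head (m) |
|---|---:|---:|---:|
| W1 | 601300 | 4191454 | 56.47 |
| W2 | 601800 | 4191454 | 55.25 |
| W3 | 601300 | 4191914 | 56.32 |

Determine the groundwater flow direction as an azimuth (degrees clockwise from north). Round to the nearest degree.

082°

∂h/∂x = (55.25 − 56.47) / (601800 − 601300) = -0.002440
∂h/∂y = (56.32 − 56.47) / (4191914 − 4191454) = -0.0003261
Flow direction (−∇h) has components (+0.002440 E, +0.0003261 N).
Azimuth = atan2(E, N) = atan2(+0.002440, +0.0003261) = 82.4° ≈ 082°.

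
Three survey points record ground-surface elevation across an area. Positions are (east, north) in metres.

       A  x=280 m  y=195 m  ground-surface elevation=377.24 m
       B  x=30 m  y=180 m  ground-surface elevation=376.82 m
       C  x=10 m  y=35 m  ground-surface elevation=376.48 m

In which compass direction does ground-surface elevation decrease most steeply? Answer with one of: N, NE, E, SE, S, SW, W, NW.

SW

Three-point gradient (reference A): Δ to B = (-250, -15, -0.42), Δ to C = (-270, -160, -0.76).
∂z/∂x = +0.001552, ∂z/∂y = +0.002131 (det = 35950).
Steepest decrease is along −∇f = (-0.001552 E, -0.002131 N) → southwest.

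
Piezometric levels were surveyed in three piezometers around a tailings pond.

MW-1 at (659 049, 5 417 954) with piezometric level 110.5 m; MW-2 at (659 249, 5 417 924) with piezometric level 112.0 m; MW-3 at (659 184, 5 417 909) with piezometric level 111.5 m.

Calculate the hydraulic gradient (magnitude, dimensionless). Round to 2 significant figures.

0.0076

Differences from MW-1: to MW-2 (Δx, Δy, Δh) = (200, -30, +1.5); to MW-3 = (135, -45, +1.0).
Determinant of the coordinate differences = 200·(-45) − 135·(-30) = -4950.
∂h/∂x = [(+1.5)·(-45) − (+1.0)·(-30)] / -4950 = +0.007576
∂h/∂y = [200·(+1.0) − 135·(+1.5)] / -4950 = +0.0005051
|∇h| = √(0.007576² + 0.0005051²) = 0.007593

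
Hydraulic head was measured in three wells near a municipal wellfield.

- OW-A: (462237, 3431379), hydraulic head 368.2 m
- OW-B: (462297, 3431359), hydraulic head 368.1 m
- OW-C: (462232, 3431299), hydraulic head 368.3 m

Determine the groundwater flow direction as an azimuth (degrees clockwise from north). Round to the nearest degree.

Differences from OW-A: to OW-B (Δx, Δy, Δh) = (60, -20, -0.1); to OW-C = (-5, -80, +0.1).
Determinant of the coordinate differences = 60·(-80) − (-5)·(-20) = -4900.
∂h/∂x = [(-0.1)·(-80) − (+0.1)·(-20)] / -4900 = -0.002041
∂h/∂y = [60·(+0.1) − (-5)·(-0.1)] / -4900 = -0.001122
Flow direction (−∇h) has components (+0.002041 E, +0.001122 N).
Azimuth = atan2(E, N) = atan2(+0.002041, +0.001122) = 61.2° ≈ 061°.

061°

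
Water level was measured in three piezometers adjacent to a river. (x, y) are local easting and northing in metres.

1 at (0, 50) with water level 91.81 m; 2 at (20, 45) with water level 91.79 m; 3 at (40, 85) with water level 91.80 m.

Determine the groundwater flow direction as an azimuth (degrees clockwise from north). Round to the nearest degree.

Taking 1 as reference: 2−1 = (20, -5, -0.02); 3−1 = (40, 35, -0.01).
Solve a·Δx + b·Δy = Δh: det = 20·35 − 40·(-5) = 900.
∂h/∂x = [(-0.02)·35 − (-0.01)·(-5)] / 900 = -0.0008333
∂h/∂y = [20·(-0.01) − 40·(-0.02)] / 900 = +0.0006667
Flow direction (−∇h) has components (+0.0008333 E, -0.0006667 N).
Azimuth = atan2(E, N) = atan2(+0.0008333, -0.0006667) = 128.7° ≈ 129°.

129°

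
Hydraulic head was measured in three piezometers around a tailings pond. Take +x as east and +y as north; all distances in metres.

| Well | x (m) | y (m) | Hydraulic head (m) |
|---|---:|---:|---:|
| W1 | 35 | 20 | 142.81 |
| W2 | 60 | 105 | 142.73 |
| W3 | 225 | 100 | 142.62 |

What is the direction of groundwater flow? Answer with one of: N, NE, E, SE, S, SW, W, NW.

With h = a·x + b·y + c and W1 as origin, the differences give:
  25·a + 85·b = -0.08
  190·a + 80·b = -0.19
Eliminate b (×80 and ×85, subtract): -14150·a = 9.750 → a = ∂h/∂x = -0.0006890
Back-substitute: b = ∂h/∂y = -0.0007385.
Flow = −∇h = (+0.0006890 east, +0.0007385 north), which points northeast.

NE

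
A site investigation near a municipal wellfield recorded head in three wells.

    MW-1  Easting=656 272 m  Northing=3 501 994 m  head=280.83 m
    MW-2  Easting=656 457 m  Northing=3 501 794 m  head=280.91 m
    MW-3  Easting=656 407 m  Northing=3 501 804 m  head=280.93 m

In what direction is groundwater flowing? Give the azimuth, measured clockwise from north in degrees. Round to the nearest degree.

032°

Taking MW-1 as reference: MW-2−MW-1 = (185, -200, +0.08); MW-3−MW-1 = (135, -190, +0.10).
Solve a·Δx + b·Δy = Δh: det = 185·(-190) − 135·(-200) = -8150.
∂h/∂x = [(+0.08)·(-190) − (+0.10)·(-200)] / -8150 = -0.0005890
∂h/∂y = [185·(+0.10) − 135·(+0.08)] / -8150 = -0.0009448
Flow direction (−∇h) has components (+0.0005890 E, +0.0009448 N).
Azimuth = atan2(E, N) = atan2(+0.0005890, +0.0009448) = 31.9° ≈ 032°.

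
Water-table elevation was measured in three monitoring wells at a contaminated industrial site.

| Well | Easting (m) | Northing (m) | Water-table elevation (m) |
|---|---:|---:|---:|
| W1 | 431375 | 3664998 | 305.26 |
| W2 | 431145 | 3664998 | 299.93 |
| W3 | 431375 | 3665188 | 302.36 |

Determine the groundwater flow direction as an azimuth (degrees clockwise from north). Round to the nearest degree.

303°

∂h/∂x = (299.93 − 305.26) / (431145 − 431375) = +0.02317
∂h/∂y = (302.36 − 305.26) / (3665188 − 3664998) = -0.01526
Flow direction (−∇h) has components (-0.02317 E, +0.01526 N).
Azimuth = atan2(E, N) = atan2(-0.02317, +0.01526) = 303.4° ≈ 303°.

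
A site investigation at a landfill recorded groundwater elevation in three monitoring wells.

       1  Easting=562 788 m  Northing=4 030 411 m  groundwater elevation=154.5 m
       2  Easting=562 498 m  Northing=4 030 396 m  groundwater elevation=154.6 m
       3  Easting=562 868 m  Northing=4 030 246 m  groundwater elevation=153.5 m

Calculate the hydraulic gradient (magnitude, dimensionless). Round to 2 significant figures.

Differences from 1: to 2 (Δx, Δy, Δh) = (-290, -15, +0.1); to 3 = (80, -165, -1.0).
Determinant of the coordinate differences = (-290)·(-165) − 80·(-15) = 49050.
∂h/∂x = [(+0.1)·(-165) − (-1.0)·(-15)] / 49050 = -0.0006422
∂h/∂y = [(-290)·(-1.0) − 80·(+0.1)] / 49050 = +0.005749
|∇h| = √(-0.0006422² + 0.005749²) = 0.005785

0.0058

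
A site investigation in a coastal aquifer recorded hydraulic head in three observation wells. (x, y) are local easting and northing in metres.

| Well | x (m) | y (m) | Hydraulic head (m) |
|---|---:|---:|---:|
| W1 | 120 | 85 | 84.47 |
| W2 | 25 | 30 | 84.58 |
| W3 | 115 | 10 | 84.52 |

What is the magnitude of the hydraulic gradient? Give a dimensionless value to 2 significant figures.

With h = a·x + b·y + c and W1 as origin, the differences give:
  (-95)·a + (-55)·b = +0.11
  (-5)·a + (-75)·b = +0.05
Eliminate b (×(-75) and ×(-55), subtract): 6850·a = -5.500 → a = ∂h/∂x = -0.0008029
Back-substitute: b = ∂h/∂y = -0.0006131.
|∇h| = √(-0.0008029² + -0.0006131²) = 0.00101

0.0010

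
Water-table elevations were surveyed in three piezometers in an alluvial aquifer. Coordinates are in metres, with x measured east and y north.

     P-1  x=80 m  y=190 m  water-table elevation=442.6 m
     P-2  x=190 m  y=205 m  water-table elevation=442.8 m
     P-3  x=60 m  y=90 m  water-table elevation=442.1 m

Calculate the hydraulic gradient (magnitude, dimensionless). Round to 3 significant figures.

Taking P-1 as reference: P-2−P-1 = (110, 15, +0.2); P-3−P-1 = (-20, -100, -0.5).
Determinant of the coordinate differences = 110·(-100) − (-20)·15 = -10700.
∂h/∂x = [(+0.2)·(-100) − (-0.5)·15] / -10700 = +0.001168
∂h/∂y = [110·(-0.5) − (-20)·(+0.2)] / -10700 = +0.004766
|∇h| = √(0.001168² + 0.004766²) = 0.004907

0.00491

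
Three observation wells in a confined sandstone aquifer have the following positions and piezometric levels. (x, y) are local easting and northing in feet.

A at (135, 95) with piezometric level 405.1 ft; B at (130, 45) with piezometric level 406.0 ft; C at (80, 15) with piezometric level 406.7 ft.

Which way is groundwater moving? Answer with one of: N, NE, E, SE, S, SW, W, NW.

N

Differences from A: to B (Δx, Δy, Δh) = (-5, -50, +0.9); to C = (-55, -80, +1.6).
Determinant of the coordinate differences = (-5)·(-80) − (-55)·(-50) = -2350.
∂h/∂x = [(+0.9)·(-80) − (+1.6)·(-50)] / -2350 = -0.003404
∂h/∂y = [(-5)·(+1.6) − (-55)·(+0.9)] / -2350 = -0.01766
Flow = −∇h = (+0.003404 east, +0.01766 north), which points north.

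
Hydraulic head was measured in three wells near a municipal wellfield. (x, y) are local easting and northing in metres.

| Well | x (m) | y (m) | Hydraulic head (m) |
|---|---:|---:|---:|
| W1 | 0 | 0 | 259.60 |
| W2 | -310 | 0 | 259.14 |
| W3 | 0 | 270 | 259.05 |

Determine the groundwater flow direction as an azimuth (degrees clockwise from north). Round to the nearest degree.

∂h/∂x = (259.14 − 259.60) / (-310 − 0) = +0.001484
∂h/∂y = (259.05 − 259.60) / (270 − 0) = -0.002037
Flow direction (−∇h) has components (-0.001484 E, +0.002037 N).
Azimuth = atan2(E, N) = atan2(-0.001484, +0.002037) = 323.9° ≈ 324°.

324°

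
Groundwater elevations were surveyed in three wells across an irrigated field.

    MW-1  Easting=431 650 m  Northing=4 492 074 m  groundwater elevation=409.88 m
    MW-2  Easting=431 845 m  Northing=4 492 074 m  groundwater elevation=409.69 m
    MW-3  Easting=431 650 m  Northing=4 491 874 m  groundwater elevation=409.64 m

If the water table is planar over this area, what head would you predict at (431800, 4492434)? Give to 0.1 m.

410.2 m

∂h/∂x = (409.69 − 409.88) / (431845 − 431650) = -0.0009744
∂h/∂y = (409.64 − 409.88) / (4491874 − 4492074) = +0.001200
h(431800, 4492434) = 409.88 + (-0.0009744)·(150) + (+0.001200)·(360) = 409.88 -0.146 +0.432 = 410.166 m.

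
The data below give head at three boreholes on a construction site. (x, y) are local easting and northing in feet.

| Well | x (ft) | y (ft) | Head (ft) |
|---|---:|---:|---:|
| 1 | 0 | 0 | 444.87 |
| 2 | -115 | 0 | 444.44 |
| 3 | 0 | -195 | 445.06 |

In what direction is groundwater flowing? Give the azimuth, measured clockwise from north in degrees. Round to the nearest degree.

∂h/∂x = (444.44 − 444.87) / (-115 − 0) = +0.003739
∂h/∂y = (445.06 − 444.87) / (-195 − 0) = -0.0009744
Flow direction (−∇h) has components (-0.003739 E, +0.0009744 N).
Azimuth = atan2(E, N) = atan2(-0.003739, +0.0009744) = 284.6° ≈ 285°.

285°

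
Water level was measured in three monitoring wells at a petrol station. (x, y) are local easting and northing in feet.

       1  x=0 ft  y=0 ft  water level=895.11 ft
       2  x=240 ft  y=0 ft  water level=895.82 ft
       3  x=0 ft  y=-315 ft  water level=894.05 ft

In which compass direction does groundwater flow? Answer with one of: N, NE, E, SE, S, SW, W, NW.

∂h/∂x = (895.82 − 895.11) / (240 − 0) = +0.002958
∂h/∂y = (894.05 − 895.11) / (-315 − 0) = +0.003365
Flow = −∇h = (-0.002958 east, -0.003365 north), which points southwest.

SW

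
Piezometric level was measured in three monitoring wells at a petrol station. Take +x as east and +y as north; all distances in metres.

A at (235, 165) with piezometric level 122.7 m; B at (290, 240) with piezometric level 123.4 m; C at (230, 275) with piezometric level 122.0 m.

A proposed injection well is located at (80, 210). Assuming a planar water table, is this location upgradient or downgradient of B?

downgradient

With h = a·x + b·y + c and A as origin, the differences give:
  55·a + 75·b = +0.7
  (-5)·a + 110·b = -0.7
Eliminate b (×110 and ×75, subtract): 6425·a = 129.50 → a = ∂h/∂x = +0.02016
Back-substitute: b = ∂h/∂y = -0.005447.
Head at (80, 210) = 122.7 + (+0.02016)·(-155) + (-0.005447)·(45) = 119.33 m.
That is lower than the 123.4 m at B, so the point is downgradient.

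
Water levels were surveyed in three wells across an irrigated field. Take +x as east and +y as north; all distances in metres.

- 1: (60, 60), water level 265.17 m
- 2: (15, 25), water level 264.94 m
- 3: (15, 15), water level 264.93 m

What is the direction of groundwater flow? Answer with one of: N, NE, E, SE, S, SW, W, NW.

Differences from 1: to 2 (Δx, Δy, Δh) = (-45, -35, -0.23); to 3 = (-45, -45, -0.24).
Determinant of the coordinate differences = (-45)·(-45) − (-45)·(-35) = 450.
∂h/∂x = [(-0.23)·(-45) − (-0.24)·(-35)] / 450 = +0.004333
∂h/∂y = [(-45)·(-0.24) − (-45)·(-0.23)] / 450 = +0.0010000
Flow = −∇h = (-0.004333 east, -0.0010000 north), which points west.

W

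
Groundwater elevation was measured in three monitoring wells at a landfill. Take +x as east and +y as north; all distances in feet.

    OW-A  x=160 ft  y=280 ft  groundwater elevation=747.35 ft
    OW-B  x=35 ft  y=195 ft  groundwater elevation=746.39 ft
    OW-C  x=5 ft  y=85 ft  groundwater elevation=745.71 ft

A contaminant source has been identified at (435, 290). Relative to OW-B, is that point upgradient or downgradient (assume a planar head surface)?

Differences from OW-A: to OW-B (Δx, Δy, Δh) = (-125, -85, -0.96); to OW-C = (-155, -195, -1.64).
Determinant of the coordinate differences = (-125)·(-195) − (-155)·(-85) = 11200.
∂h/∂x = [(-0.96)·(-195) − (-1.64)·(-85)] / 11200 = +0.004268
∂h/∂y = [(-125)·(-1.64) − (-155)·(-0.96)] / 11200 = +0.005018
Head at (435, 290) = 747.35 + (+0.004268)·(275) + (+0.005018)·(10) = 748.57 ft.
That is higher than the 746.39 ft at OW-B, so the point is upgradient.

upgradient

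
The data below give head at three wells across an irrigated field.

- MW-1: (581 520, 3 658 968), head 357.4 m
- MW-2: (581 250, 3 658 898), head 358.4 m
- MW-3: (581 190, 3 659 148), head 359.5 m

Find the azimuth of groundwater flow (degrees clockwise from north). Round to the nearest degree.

Taking MW-1 as reference: MW-2−MW-1 = (-270, -70, +1.0); MW-3−MW-1 = (-330, 180, +2.1).
Solve a·Δx + b·Δy = Δh: det = (-270)·180 − (-330)·(-70) = -71700.
∂h/∂x = [(+1.0)·180 − (+2.1)·(-70)] / -71700 = -0.004561
∂h/∂y = [(-270)·(+2.1) − (-330)·(+1.0)] / -71700 = +0.003305
Flow direction (−∇h) has components (+0.004561 E, -0.003305 N).
Azimuth = atan2(E, N) = atan2(+0.004561, -0.003305) = 125.9° ≈ 126°.

126°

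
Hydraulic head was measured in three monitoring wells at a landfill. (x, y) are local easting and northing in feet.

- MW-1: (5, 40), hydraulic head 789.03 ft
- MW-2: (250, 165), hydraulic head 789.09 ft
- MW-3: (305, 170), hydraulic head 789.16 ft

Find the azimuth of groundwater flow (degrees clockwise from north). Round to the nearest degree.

Taking MW-1 as reference: MW-2−MW-1 = (245, 125, +0.06); MW-3−MW-1 = (300, 130, +0.13).
Solve a·Δx + b·Δy = Δh: det = 245·130 − 300·125 = -5650.
∂h/∂x = [(+0.06)·130 − (+0.13)·125] / -5650 = +0.001496
∂h/∂y = [245·(+0.13) − 300·(+0.06)] / -5650 = -0.002451
Flow direction (−∇h) has components (-0.001496 E, +0.002451 N).
Azimuth = atan2(E, N) = atan2(-0.001496, +0.002451) = 328.6° ≈ 329°.

329°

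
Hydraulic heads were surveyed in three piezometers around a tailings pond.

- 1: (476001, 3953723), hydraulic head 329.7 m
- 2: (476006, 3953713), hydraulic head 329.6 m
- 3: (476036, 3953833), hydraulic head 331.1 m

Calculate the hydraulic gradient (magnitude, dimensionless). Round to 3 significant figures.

0.0121

Taking 1 as reference: 2−1 = (5, -10, -0.1); 3−1 = (35, 110, +1.4).
Solve a·Δx + b·Δy = Δh: det = 5·110 − 35·(-10) = 900.
∂h/∂x = [(-0.1)·110 − (+1.4)·(-10)] / 900 = +0.003333
∂h/∂y = [5·(+1.4) − 35·(-0.1)] / 900 = +0.01167
|∇h| = √(0.003333² + 0.01167²) = 0.01214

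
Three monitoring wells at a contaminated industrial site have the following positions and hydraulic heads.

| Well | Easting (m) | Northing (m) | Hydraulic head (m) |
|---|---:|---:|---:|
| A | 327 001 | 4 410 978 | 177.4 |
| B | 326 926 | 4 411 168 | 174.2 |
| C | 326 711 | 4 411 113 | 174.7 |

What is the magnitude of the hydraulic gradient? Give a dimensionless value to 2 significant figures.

0.016

Taking A as reference: B−A = (-75, 190, -3.2); C−A = (-290, 135, -2.7).
Determinant of the coordinate differences = (-75)·135 − (-290)·190 = 44975.
∂h/∂x = [(-3.2)·135 − (-2.7)·190] / 44975 = +0.001801
∂h/∂y = [(-75)·(-2.7) − (-290)·(-3.2)] / 44975 = -0.01613
|∇h| = √(0.001801² + -0.01613²) = 0.01623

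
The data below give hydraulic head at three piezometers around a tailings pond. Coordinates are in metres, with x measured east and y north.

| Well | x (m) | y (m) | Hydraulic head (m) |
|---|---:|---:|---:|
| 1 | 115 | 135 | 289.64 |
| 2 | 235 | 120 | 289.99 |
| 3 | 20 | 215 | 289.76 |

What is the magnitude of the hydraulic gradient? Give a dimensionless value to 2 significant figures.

With h = a·x + b·y + c and 1 as origin, the differences give:
  120·a + (-15)·b = +0.35
  (-95)·a + 80·b = +0.12
Eliminate b (×80 and ×(-15), subtract): 8175·a = 29.800 → a = ∂h/∂x = +0.003645
Back-substitute: b = ∂h/∂y = +0.005829.
|∇h| = √(0.003645² + 0.005829²) = 0.006875

0.0069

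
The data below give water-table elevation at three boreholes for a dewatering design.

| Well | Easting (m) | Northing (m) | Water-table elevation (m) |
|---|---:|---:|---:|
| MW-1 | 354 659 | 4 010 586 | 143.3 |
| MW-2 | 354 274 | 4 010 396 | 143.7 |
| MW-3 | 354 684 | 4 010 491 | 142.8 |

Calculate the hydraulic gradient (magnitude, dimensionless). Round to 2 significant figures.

0.0055

With h = a·x + b·y + c and MW-1 as origin, the differences give:
  (-385)·a + (-190)·b = +0.4
  25·a + (-95)·b = -0.5
Eliminate b (×(-95) and ×(-190), subtract): 41325·a = -133.00 → a = ∂h/∂x = -0.003218
Back-substitute: b = ∂h/∂y = +0.004416.
|∇h| = √(-0.003218² + 0.004416²) = 0.005464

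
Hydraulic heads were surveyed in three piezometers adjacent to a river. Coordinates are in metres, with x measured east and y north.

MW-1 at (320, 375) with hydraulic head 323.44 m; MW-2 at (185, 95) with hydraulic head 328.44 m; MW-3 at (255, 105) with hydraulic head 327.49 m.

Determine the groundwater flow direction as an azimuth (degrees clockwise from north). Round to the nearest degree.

Taking MW-1 as reference: MW-2−MW-1 = (-135, -280, +5.00); MW-3−MW-1 = (-65, -270, +4.05).
Determinant of the coordinate differences = (-135)·(-270) − (-65)·(-280) = 18250.
∂h/∂x = [(+5.00)·(-270) − (+4.05)·(-280)] / 18250 = -0.01184
∂h/∂y = [(-135)·(+4.05) − (-65)·(+5.00)] / 18250 = -0.01215
Flow direction (−∇h) has components (+0.01184 E, +0.01215 N).
Azimuth = atan2(E, N) = atan2(+0.01184, +0.01215) = 44.2° ≈ 044°.

044°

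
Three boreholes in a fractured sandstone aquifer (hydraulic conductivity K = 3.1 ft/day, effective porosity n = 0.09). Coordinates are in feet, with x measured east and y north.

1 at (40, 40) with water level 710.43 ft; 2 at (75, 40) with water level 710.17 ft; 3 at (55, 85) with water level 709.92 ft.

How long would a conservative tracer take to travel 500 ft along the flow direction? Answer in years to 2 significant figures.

3.4 years

Three-point gradient (reference 1): Δ to 2 = (35, 0, -0.26), Δ to 3 = (15, 45, -0.51).
∂h/∂x = -0.007429, ∂h/∂y = -0.008857 (det = 1575).
|∇h| = √(-0.007429² + -0.008857²) = 0.01156
Seepage velocity v = K·i/n = 3.1 × 0.01156 / 0.09 = 0.3982 ft/day.
t = 500 / 0.3982 = 1256 days = 3.44 years.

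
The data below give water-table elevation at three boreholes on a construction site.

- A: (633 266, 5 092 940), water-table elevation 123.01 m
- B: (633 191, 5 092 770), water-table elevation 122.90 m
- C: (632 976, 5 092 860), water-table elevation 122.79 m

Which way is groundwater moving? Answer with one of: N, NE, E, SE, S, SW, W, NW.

SW

Differences from A: to B (Δx, Δy, Δh) = (-75, -170, -0.11); to C = (-290, -80, -0.22).
Determinant of the coordinate differences = (-75)·(-80) − (-290)·(-170) = -43300.
∂h/∂x = [(-0.11)·(-80) − (-0.22)·(-170)] / -43300 = +0.0006605
∂h/∂y = [(-75)·(-0.22) − (-290)·(-0.11)] / -43300 = +0.0003557
Flow = −∇h = (-0.0006605 east, -0.0003557 north), which points southwest.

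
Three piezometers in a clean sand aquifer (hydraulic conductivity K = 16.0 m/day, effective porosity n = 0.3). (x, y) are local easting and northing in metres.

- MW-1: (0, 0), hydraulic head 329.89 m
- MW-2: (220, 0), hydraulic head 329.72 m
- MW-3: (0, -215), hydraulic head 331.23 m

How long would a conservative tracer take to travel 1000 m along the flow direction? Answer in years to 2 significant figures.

∂h/∂x = (329.72 − 329.89) / (220 − 0) = -0.0007727
∂h/∂y = (331.23 − 329.89) / (-215 − 0) = -0.006233
|∇h| = √(-0.0007727² + -0.006233²) = 0.006281
Seepage velocity v = K·i/n = 16.0 × 0.006281 / 0.3 = 0.335 m/day.
t = 1000 / 0.335 = 2985 days = 8.17 years.

8.2 years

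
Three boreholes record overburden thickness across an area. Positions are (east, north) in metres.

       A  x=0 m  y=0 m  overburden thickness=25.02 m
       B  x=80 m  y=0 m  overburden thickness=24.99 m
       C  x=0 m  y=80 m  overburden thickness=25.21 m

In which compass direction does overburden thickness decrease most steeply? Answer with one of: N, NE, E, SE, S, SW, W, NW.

S

∂d/∂x = (24.99 − 25.02) / (80 − 0) = -0.0003750
∂d/∂y = (25.21 − 25.02) / (80 − 0) = +0.002375
Steepest decrease is along −∇f = (+0.0003750 E, -0.002375 N) → south.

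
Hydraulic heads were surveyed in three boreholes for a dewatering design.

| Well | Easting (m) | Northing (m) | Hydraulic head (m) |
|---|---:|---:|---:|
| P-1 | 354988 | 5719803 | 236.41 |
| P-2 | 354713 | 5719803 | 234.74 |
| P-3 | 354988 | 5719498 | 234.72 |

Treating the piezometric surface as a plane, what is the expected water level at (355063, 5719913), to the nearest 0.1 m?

237.5 m

∂h/∂x = (234.74 − 236.41) / (354713 − 354988) = +0.006073
∂h/∂y = (234.72 − 236.41) / (5719498 − 5719803) = +0.005541
h(355063, 5719913) = 236.41 + (+0.006073)·(75) + (+0.005541)·(110) = 236.41 +0.455 +0.610 = 237.475 m.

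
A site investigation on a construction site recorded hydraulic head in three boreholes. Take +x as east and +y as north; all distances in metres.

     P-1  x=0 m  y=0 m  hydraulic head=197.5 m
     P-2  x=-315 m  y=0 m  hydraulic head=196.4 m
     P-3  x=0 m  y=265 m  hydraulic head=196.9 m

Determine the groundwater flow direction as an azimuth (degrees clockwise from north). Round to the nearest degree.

303°

∂h/∂x = (196.4 − 197.5) / (-315 − 0) = +0.003492
∂h/∂y = (196.9 − 197.5) / (265 − 0) = -0.002264
Flow direction (−∇h) has components (-0.003492 E, +0.002264 N).
Azimuth = atan2(E, N) = atan2(-0.003492, +0.002264) = 303.0° ≈ 303°.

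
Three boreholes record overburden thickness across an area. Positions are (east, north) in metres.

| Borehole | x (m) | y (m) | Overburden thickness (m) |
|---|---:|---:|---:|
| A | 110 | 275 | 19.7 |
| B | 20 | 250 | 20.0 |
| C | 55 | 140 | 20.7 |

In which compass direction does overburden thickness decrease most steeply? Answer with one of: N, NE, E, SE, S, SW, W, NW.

With d = a·x + b·y + c and A as origin, the differences give:
  (-90)·a + (-25)·b = +0.3
  (-55)·a + (-135)·b = +1.0
Eliminate b (×(-135) and ×(-25), subtract): 10775·a = -15.50 → a = ∂d/∂x = -0.001439
Back-substitute: b = ∂d/∂y = -0.006821.
Steepest decrease is along −∇f = (+0.001439 E, +0.006821 N) → north.

N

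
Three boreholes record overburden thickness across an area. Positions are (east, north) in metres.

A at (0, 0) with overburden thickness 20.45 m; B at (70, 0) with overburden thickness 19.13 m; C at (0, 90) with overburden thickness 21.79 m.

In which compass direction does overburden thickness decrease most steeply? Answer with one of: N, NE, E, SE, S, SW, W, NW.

∂d/∂x = (19.13 − 20.45) / (70 − 0) = -0.01886
∂d/∂y = (21.79 − 20.45) / (90 − 0) = +0.01489
Steepest decrease is along −∇f = (+0.01886 E, -0.01489 N) → southeast.

SE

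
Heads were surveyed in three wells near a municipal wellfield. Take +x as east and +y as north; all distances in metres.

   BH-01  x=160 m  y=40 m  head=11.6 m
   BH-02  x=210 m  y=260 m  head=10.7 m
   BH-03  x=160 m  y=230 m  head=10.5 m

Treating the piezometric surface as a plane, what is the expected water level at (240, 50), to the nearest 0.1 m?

With h = a·x + b·y + c and BH-01 as origin, the differences give:
  50·a + 220·b = -0.9
  0·a + 190·b = -1.1
Eliminate b (×190 and ×220, subtract): 9500·a = 71.00 → a = ∂h/∂x = +0.007474
Back-substitute: b = ∂h/∂y = -0.005789.
h(240, 50) = 11.6 + (+0.007474)·(80) + (-0.005789)·(10) = 11.6 +0.598 -0.058 = 12.140 m.

12.1 m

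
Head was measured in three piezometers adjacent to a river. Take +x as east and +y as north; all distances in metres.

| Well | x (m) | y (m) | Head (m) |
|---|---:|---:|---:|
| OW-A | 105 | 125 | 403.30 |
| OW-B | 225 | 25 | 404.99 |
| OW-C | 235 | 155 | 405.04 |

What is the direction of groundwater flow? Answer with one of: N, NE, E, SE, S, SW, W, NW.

W

Taking OW-A as reference: OW-B−OW-A = (120, -100, +1.69); OW-C−OW-A = (130, 30, +1.74).
Determinant of the coordinate differences = 120·30 − 130·(-100) = 16600.
∂h/∂x = [(+1.69)·30 − (+1.74)·(-100)] / 16600 = +0.01354
∂h/∂y = [120·(+1.74) − 130·(+1.69)] / 16600 = -0.0006566
Flow = −∇h = (-0.01354 east, +0.0006566 north), which points west.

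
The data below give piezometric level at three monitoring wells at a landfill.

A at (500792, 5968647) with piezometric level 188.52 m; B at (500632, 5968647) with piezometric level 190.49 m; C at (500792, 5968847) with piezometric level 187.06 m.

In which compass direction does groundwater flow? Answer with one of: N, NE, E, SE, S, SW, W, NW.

∂h/∂x = (190.49 − 188.52) / (500632 − 500792) = -0.01231
∂h/∂y = (187.06 − 188.52) / (5968847 − 5968647) = -0.007300
Flow = −∇h = (+0.01231 east, +0.007300 north), which points northeast.

NE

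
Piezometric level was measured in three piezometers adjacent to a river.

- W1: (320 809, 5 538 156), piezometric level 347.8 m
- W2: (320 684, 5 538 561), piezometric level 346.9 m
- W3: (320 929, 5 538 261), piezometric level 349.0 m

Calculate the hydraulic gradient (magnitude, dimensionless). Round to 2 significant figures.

Three-point gradient (reference W1): Δ to W2 = (-125, 405, -0.9), Δ to W3 = (120, 105, +1.2).
∂h/∂x = +0.009405, ∂h/∂y = +0.0006804 (det = -61725).
|∇h| = √(0.009405² + 0.0006804²) = 0.00943

0.0094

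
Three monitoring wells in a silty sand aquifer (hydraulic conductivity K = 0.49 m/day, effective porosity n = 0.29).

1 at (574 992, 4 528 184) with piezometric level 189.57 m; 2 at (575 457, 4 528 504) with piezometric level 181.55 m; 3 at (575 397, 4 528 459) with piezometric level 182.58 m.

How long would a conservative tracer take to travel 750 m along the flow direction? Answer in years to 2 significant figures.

Taking 1 as reference: 2−1 = (465, 320, -8.02); 3−1 = (405, 275, -6.99).
Solve a·Δx + b·Δy = Δh: det = 465·275 − 405·320 = -1725.
∂h/∂x = [(-8.02)·275 − (-6.99)·320] / -1725 = -0.01814
∂h/∂y = [465·(-6.99) − 405·(-8.02)] / -1725 = +0.001304
|∇h| = √(-0.01814² + 0.001304²) = 0.01819
Seepage velocity v = K·i/n = 0.49 × 0.01819 / 0.29 = 0.03073 m/day.
t = 750 / 0.03073 = 2.441e+04 days = 66.8 years.

67 years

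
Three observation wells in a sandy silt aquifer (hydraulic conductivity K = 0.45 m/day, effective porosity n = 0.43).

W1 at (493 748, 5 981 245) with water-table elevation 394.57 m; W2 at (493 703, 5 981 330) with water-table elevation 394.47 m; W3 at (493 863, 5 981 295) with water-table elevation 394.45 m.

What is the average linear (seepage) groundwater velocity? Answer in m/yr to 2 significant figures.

0.56 m/yr

Taking W1 as reference: W2−W1 = (-45, 85, -0.10); W3−W1 = (115, 50, -0.12).
Determinant of the coordinate differences = (-45)·50 − 115·85 = -12025.
∂h/∂x = [(-0.10)·50 − (-0.12)·85] / -12025 = -0.0004324
∂h/∂y = [(-45)·(-0.12) − 115·(-0.10)] / -12025 = -0.001405
|∇h| = √(-0.0004324² + -0.001405²) = 0.00147
Seepage velocity v = K·i/n = 0.45 × 0.00147 / 0.43 = 0.001538 m/day = 0.5618 m/yr.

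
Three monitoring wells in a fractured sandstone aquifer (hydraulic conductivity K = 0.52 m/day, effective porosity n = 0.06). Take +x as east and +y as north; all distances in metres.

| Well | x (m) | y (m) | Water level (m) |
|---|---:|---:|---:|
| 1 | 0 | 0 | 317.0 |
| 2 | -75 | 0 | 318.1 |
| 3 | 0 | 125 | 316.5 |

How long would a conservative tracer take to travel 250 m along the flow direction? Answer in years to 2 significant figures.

∂h/∂x = (318.1 − 317.0) / (-75 − 0) = -0.01467
∂h/∂y = (316.5 − 317.0) / (125 − 0) = -0.004000
|∇h| = √(-0.01467² + -0.004000²) = 0.01521
Seepage velocity v = K·i/n = 0.52 × 0.01521 / 0.06 = 0.1318 m/day.
t = 250 / 0.1318 = 1897 days = 5.19 years.

5.2 years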